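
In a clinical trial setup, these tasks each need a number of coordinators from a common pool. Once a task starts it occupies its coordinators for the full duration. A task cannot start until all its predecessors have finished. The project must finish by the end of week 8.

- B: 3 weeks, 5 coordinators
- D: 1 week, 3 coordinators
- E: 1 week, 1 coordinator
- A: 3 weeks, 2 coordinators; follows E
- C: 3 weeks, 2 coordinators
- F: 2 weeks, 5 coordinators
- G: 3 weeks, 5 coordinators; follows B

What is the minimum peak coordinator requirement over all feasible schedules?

8

Early-start (B@1, D@1, E@1, A@2, C@1, F@1, G@4) gives peak 16: w1:16  w2:14  w3:9  w4:7  w5:5  w6:5  w7:0  w8:0.
Shift E→2, A→3, C→6, F→4, G→6.
Schedule B@1, D@1, E@2, A@3, C@6, F@4, G@6: w1:8  w2:6  w3:7  w4:7  w5:7  w6:7  w7:7  w8:7 — peak 8.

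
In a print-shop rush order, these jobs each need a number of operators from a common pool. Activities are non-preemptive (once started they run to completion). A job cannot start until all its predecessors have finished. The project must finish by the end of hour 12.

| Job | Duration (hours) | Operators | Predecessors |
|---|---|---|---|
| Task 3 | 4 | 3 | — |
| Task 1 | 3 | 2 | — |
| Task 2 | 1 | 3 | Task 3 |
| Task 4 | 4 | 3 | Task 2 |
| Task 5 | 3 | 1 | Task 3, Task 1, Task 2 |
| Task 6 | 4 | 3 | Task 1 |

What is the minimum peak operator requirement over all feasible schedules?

6

Early-start (Task 3@1, Task 1@1, Task 2@5, Task 4@6, Task 5@6, Task 6@4) gives peak 7: h1:5  h2:5  h3:5  h4:6  h5:6  h6:7  h7:7  h8:4  h9:3  h10:0  h11:0  h12:0.
Shift Task 6→9.
Schedule Task 3@1, Task 1@1, Task 2@5, Task 4@6, Task 5@6, Task 6@9: h1:5  h2:5  h3:5  h4:3  h5:3  h6:4  h7:4  h8:4  h9:6  h10:3  h11:3  h12:3 — peak 6.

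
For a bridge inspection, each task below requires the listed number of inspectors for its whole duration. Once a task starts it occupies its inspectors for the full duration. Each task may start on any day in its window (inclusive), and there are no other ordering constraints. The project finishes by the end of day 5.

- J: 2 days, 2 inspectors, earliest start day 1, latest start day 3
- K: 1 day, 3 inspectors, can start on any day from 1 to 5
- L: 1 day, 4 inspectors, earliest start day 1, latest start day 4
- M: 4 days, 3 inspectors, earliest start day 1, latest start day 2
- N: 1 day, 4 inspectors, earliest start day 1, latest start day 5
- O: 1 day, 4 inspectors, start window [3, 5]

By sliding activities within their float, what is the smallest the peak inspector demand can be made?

7

Early-start (J@1, K@1, L@1, M@1, N@1, O@3) gives peak 16: d1:16  d2:5  d3:7  d4:3  d5:0.
Shift L→3, M→2, N→4, O→5.
Schedule J@1, K@1, L@3, M@2, N@4, O@5: d1:5  d2:5  d3:7  d4:7  d5:7 — peak 7.
Total inspector-days = 31 over 5 days ⇒ peak ≥ ⌈31/5⌉ = 7, so 7 is optimal.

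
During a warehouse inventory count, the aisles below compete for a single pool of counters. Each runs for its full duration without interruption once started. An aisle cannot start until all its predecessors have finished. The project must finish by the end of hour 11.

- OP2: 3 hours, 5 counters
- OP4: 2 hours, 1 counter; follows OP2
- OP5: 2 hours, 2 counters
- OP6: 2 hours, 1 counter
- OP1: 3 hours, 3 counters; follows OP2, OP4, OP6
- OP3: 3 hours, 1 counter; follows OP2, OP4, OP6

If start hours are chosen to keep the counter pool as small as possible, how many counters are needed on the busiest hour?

5

Early-start (OP2@1, OP4@4, OP5@1, OP6@1, OP1@6, OP3@6) gives peak 8: h1:8  h2:8  h3:5  h4:1  h5:1  h6:4  h7:4  h8:4  h9:0  h10:0  h11:0.
Shift OP5→4, OP6→4.
Schedule OP2@1, OP4@4, OP5@4, OP6@4, OP1@6, OP3@6: h1:5  h2:5  h3:5  h4:4  h5:4  h6:4  h7:4  h8:4  h9:0  h10:0  h11:0 — peak 5.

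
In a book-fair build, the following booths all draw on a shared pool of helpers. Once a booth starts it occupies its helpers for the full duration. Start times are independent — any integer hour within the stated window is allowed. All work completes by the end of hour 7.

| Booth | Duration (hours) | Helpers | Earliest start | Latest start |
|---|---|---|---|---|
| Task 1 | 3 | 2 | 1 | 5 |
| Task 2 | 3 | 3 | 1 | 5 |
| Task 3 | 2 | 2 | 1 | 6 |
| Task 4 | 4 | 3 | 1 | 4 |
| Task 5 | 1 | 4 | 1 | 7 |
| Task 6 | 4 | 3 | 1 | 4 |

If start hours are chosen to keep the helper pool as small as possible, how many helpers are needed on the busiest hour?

8

Early-start (Task 1@1, Task 2@1, Task 3@1, Task 4@1, Task 5@1, Task 6@1) gives peak 17: h1:17  h2:13  h3:11  h4:6  h5:0  h6:0  h7:0.
Shift Task 4→3, Task 5→7, Task 6→4.
Schedule Task 1@1, Task 2@1, Task 3@1, Task 4@3, Task 5@7, Task 6@4: h1:7  h2:7  h3:8  h4:6  h5:6  h6:6  h7:7 — peak 8.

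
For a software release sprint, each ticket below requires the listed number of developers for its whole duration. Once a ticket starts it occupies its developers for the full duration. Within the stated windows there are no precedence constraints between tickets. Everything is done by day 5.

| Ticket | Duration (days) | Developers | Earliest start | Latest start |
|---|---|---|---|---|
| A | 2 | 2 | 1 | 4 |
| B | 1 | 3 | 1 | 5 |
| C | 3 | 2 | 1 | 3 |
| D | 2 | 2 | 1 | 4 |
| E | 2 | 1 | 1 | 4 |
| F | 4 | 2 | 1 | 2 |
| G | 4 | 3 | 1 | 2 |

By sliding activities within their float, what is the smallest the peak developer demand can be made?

Early-start (A@1, B@1, C@1, D@1, E@1, F@1, G@1) gives peak 15: d1:15  d2:12  d3:7  d4:5  d5:0.
Shift D→3, E→4, G→2.
Schedule A@1, B@1, C@1, D@3, E@4, F@1, G@2: d1:9  d2:9  d3:9  d4:8  d5:4 — peak 9.

9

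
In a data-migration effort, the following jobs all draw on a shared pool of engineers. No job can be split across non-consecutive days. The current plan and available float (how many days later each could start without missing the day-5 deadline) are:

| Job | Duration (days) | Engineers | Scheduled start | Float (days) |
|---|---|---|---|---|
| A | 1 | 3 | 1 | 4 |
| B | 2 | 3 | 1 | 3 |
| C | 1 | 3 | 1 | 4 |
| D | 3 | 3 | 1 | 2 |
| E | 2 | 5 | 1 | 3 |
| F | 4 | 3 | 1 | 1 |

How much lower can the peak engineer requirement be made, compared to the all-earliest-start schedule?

11

Early-start peak: d1:20  d2:14  d3:6  d4:3  d5:0 ⇒ 20.
Leveled (A@1, B@1, C@3, D@1, E@4, F@2): d1:9  d2:9  d3:9  d4:8  d5:8 ⇒ 9.
Reduction 20 − 9 = 11.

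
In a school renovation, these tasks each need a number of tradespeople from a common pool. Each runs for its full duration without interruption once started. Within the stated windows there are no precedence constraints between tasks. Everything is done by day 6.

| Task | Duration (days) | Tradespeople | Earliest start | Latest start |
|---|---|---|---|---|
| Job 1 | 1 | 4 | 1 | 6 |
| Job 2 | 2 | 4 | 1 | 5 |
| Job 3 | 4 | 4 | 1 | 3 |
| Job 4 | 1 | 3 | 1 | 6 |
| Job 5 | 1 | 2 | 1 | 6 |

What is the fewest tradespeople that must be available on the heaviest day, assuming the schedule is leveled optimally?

8

Early-start (Job 1@1, Job 2@1, Job 3@1, Job 4@1, Job 5@1) gives peak 17: d1:17  d2:8  d3:4  d4:4  d5:0  d6:0.
Shift Job 3→2, Job 4→3, Job 5→4.
Schedule Job 1@1, Job 2@1, Job 3@2, Job 4@3, Job 5@4: d1:8  d2:8  d3:7  d4:6  d5:4  d6:0 — peak 8.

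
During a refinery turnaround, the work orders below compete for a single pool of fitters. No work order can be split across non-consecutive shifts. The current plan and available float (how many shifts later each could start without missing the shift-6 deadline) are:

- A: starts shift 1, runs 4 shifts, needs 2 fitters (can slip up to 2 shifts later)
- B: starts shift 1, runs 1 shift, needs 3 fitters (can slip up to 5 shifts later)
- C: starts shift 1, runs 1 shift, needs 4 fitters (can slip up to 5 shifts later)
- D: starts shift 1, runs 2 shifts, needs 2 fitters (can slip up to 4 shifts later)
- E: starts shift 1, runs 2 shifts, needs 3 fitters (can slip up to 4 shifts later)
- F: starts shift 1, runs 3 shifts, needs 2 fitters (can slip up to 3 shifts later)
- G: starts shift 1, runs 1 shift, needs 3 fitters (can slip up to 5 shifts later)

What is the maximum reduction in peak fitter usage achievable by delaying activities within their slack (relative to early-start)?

Early-start peak: s1:19  s2:9  s3:4  s4:2  s5:0  s6:0 ⇒ 19.
Leveled (A@1, B@1, C@2, D@3, E@5, F@3, G@6): s1:5  s2:6  s3:6  s4:6  s5:5  s6:6 ⇒ 6.
Reduction 19 − 6 = 13.

13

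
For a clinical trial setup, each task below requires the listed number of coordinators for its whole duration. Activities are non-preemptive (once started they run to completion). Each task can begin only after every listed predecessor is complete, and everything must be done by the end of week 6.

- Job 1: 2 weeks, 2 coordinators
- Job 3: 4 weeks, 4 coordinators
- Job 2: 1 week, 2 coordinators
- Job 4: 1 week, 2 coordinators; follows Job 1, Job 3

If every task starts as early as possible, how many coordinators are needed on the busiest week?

8

Early-start schedule: Job 1@1, Job 3@1, Job 2@1, Job 4@5.
Load per week: week 1: 8, week 2: 6, week 3: 4, week 4: 4, week 5: 2, week 6: 0.
Peak is 8.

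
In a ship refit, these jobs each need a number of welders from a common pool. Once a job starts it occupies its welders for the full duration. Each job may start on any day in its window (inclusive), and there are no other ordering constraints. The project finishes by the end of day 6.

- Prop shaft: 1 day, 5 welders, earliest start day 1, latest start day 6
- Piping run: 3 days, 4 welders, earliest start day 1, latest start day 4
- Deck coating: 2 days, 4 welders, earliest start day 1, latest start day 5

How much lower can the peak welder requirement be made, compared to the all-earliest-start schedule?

8

Early-start peak: d1:13  d2:8  d3:4  d4:0  d5:0  d6:0 ⇒ 13.
Leveled (Prop shaft@1, Piping run@2, Deck coating@5): d1:5  d2:4  d3:4  d4:4  d5:4  d6:4 ⇒ 5.
Reduction 13 − 5 = 8.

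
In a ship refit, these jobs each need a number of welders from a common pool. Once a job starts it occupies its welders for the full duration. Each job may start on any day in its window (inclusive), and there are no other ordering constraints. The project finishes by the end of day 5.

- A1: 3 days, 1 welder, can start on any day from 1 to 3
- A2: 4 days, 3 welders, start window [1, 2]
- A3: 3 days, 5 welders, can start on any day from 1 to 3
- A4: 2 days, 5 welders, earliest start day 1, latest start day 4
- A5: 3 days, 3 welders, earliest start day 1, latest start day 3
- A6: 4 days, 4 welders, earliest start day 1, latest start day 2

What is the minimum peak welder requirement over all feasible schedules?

16

Early-start (A1@1, A2@1, A3@1, A4@1, A5@1, A6@1) gives peak 21: d1:21  d2:21  d3:16  d4:7  d5:0.
Shift A4→4.
Schedule A1@1, A2@1, A3@1, A4@4, A5@1, A6@1: d1:16  d2:16  d3:16  d4:12  d5:5 — peak 16.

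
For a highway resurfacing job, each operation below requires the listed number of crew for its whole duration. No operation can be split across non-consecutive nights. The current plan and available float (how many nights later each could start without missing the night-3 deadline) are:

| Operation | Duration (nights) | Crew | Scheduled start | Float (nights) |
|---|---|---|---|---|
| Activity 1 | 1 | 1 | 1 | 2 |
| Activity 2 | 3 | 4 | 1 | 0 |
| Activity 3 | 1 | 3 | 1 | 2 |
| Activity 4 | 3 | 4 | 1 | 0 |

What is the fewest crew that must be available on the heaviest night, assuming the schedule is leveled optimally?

11

Early-start (Activity 1@1, Activity 2@1, Activity 3@1, Activity 4@1) gives peak 12: n1:12  n2:8  n3:8.
Shift Activity 3→2.
Schedule Activity 1@1, Activity 2@1, Activity 3@2, Activity 4@1: n1:9  n2:11  n3:8 — peak 11.
No arrangement of the 9 feasible schedules does better.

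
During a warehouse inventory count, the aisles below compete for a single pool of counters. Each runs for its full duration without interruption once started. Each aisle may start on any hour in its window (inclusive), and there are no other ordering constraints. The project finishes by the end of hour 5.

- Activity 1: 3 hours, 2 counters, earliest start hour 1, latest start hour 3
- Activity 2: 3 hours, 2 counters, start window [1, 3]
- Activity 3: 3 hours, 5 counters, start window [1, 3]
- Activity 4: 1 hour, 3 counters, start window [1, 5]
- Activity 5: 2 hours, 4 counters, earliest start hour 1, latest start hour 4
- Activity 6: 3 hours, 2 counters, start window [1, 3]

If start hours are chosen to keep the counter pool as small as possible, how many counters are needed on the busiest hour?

Early-start (Activity 1@1, Activity 2@1, Activity 3@1, Activity 4@1, Activity 5@1, Activity 6@1) gives peak 18: h1:18  h2:15  h3:11  h4:0  h5:0.
Shift Activity 4→4, Activity 5→4.
Schedule Activity 1@1, Activity 2@1, Activity 3@1, Activity 4@4, Activity 5@4, Activity 6@1: h1:11  h2:11  h3:11  h4:7  h5:4 — peak 11.

11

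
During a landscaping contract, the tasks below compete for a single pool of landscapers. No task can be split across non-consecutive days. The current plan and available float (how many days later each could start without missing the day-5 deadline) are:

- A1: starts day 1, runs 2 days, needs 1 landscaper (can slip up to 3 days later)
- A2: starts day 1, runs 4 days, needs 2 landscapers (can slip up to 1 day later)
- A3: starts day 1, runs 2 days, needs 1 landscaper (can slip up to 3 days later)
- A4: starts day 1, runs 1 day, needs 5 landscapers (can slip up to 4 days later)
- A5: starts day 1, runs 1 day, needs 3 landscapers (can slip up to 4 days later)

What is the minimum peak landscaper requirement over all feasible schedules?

5

Early-start (A1@1, A2@1, A3@1, A4@1, A5@1) gives peak 12: d1:12  d2:4  d3:2  d4:2  d5:0.
Shift A4→5, A5→3.
Schedule A1@1, A2@1, A3@1, A4@5, A5@3: d1:4  d2:4  d3:5  d4:2  d5:5 — peak 5.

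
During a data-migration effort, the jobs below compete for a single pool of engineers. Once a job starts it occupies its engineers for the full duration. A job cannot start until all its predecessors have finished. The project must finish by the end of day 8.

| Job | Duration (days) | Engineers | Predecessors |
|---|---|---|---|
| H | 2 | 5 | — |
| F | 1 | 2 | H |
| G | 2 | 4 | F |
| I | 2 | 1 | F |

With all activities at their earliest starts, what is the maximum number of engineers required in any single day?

Early-start schedule: H@1, F@3, G@4, I@4.
Load per day: day 1: 5, day 2: 5, day 3: 2, day 4: 5, day 5: 5, day 6: 0, day 7: 0, day 8: 0.
Peak is 5.

5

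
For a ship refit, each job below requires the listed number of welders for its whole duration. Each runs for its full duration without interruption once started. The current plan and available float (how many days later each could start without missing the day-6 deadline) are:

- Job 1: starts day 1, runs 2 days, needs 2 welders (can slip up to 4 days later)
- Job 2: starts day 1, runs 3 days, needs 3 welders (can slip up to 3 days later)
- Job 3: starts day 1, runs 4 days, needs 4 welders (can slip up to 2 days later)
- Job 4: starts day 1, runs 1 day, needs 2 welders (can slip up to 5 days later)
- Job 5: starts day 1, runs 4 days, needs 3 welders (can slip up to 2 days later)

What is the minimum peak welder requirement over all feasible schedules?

Early-start (Job 1@1, Job 2@1, Job 3@1, Job 4@1, Job 5@1) gives peak 14: d1:14  d2:12  d3:10  d4:7  d5:0  d6:0.
Shift Job 4→4, Job 5→3.
Schedule Job 1@1, Job 2@1, Job 3@1, Job 4@4, Job 5@3: d1:9  d2:9  d3:10  d4:9  d5:3  d6:3 — peak 10.

10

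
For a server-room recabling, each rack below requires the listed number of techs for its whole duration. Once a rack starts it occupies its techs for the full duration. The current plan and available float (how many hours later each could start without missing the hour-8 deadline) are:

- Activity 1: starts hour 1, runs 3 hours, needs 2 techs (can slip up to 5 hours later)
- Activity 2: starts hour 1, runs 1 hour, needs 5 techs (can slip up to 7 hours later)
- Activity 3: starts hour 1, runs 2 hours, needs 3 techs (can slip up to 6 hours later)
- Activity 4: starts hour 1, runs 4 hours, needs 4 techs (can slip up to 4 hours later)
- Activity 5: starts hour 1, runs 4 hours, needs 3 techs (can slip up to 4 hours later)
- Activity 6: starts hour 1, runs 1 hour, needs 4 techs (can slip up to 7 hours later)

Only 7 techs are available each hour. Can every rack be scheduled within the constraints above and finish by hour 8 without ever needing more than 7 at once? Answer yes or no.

yes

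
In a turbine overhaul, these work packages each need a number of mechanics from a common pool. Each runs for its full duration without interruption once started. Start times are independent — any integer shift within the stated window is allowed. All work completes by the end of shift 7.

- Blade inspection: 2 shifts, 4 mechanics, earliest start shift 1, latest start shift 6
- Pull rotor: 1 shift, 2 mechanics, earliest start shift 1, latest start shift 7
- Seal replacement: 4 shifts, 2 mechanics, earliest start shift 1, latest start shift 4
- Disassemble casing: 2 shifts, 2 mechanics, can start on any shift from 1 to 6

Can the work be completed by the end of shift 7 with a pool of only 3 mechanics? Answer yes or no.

Total mechanic-shifts = 22; over 7 shifts the average is 22/7 > 3, so some shift must exceed 3.

no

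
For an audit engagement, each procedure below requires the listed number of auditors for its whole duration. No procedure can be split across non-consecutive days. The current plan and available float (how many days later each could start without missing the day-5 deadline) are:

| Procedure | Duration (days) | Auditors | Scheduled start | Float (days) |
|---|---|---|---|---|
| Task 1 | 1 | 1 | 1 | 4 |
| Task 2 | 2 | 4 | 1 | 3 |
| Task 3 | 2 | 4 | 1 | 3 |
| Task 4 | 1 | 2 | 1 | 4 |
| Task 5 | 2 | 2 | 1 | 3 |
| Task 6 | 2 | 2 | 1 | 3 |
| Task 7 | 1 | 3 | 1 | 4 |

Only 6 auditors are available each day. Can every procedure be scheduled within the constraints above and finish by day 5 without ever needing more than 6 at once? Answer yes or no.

Schedule Task 1@1, Task 2@2, Task 3@4, Task 4@1, Task 5@2, Task 6@4, Task 7@1: d1:6  d2:6  d3:6  d4:6  d5:6 — peak 6 ≤ 6.

yes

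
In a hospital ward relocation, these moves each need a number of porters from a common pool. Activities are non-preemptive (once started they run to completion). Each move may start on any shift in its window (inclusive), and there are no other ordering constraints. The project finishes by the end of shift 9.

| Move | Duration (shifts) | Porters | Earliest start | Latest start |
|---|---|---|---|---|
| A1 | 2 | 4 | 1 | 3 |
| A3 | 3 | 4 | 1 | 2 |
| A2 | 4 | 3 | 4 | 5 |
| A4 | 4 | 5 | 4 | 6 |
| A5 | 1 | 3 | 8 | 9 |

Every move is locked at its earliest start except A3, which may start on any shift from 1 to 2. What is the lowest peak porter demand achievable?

8

A3@1: s1:8  s2:8  s3:4  s4:8  s5:8  s6:8  s7:8  s8:3  s9:0 → peak 8
A3@2: s1:4  s2:8  s3:4  s4:12  s5:8  s6:8  s7:8  s8:3  s9:0 → peak 12
Best is A3@1, peak 8.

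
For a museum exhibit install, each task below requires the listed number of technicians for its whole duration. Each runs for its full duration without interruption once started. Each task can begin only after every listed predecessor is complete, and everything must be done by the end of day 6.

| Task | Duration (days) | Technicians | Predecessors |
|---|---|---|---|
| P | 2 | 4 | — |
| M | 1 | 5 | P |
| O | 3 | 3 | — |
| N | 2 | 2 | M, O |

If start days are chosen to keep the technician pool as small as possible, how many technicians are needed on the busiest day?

Early-start (P@1, M@3, O@1, N@4) gives peak 8: d1:7  d2:7  d3:8  d4:2  d5:2  d6:0.
Shift M→4, N→5.
Schedule P@1, M@4, O@1, N@5: d1:7  d2:7  d3:3  d4:5  d5:2  d6:2 — peak 7.
No arrangement of the 7 feasible schedules does better.

7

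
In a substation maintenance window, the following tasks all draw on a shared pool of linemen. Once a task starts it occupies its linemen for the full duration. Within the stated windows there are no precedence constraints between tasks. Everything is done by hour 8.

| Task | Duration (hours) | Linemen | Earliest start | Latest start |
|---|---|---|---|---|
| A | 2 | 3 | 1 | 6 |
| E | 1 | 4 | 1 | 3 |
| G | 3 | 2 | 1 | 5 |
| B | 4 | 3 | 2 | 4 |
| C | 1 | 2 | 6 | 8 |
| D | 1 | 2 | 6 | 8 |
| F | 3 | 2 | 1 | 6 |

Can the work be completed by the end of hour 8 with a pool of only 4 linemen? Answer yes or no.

no

Total lineman-hours = 38; over 8 hours the average is 38/8 > 4, so some hour must exceed 4.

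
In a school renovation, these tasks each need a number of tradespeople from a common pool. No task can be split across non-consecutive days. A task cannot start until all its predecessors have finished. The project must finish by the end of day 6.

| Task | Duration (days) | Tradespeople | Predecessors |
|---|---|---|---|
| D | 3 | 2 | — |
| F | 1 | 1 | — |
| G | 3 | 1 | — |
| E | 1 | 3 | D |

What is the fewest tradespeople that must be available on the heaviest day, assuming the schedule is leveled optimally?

Early-start (D@1, F@1, G@1, E@4) gives peak 4: d1:4  d2:3  d3:3  d4:3  d5:0  d6:0.
Shift G→2, E→5.
Schedule D@1, F@1, G@2, E@5: d1:3  d2:3  d3:3  d4:1  d5:3  d6:0 — peak 3.
Total tradesperson-days = 13 over 6 days ⇒ peak ≥ ⌈13/6⌉ = 3, so 3 is optimal.

3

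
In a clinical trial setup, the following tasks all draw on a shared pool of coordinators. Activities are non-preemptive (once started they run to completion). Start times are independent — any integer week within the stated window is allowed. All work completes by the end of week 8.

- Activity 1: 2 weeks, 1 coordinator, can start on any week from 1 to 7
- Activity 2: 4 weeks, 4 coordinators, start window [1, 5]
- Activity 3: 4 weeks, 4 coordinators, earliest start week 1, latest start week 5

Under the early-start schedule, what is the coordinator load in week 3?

At early start, week 3 has: Activity 2, Activity 3.
Demand: 4 + 4 = 8.

8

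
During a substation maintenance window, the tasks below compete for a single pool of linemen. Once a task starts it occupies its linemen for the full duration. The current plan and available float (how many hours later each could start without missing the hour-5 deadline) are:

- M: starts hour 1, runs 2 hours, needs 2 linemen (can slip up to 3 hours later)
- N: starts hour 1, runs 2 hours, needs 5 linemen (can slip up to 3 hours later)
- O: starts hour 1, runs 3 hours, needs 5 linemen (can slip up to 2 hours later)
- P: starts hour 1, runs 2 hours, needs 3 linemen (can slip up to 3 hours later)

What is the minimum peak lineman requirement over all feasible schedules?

Early-start (M@1, N@1, O@1, P@1) gives peak 15: h1:15  h2:15  h3:5  h4:0  h5:0.
Shift O→3, P→3.
Schedule M@1, N@1, O@3, P@3: h1:7  h2:7  h3:8  h4:8  h5:5 — peak 8.

8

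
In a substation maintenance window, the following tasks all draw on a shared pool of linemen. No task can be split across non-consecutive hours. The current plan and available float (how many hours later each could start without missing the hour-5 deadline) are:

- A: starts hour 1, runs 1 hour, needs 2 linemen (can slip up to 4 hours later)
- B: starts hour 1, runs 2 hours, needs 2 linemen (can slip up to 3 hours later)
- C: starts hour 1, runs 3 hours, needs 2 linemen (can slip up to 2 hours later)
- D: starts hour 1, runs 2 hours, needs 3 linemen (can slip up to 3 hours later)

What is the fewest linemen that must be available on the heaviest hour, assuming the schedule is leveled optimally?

4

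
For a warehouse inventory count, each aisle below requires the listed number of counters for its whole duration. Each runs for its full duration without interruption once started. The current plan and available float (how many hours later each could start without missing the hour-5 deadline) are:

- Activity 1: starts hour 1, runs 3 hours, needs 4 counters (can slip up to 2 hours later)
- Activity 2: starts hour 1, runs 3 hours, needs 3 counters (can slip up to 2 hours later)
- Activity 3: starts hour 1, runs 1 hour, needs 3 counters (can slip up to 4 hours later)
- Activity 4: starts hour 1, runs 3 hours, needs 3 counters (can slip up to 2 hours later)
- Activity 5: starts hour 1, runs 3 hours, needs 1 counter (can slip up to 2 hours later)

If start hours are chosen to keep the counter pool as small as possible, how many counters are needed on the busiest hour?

11

Early-start (Activity 1@1, Activity 2@1, Activity 3@1, Activity 4@1, Activity 5@1) gives peak 14: h1:14  h2:11  h3:11  h4:0  h5:0.
Shift Activity 4→2.
Schedule Activity 1@1, Activity 2@1, Activity 3@1, Activity 4@2, Activity 5@1: h1:11  h2:11  h3:11  h4:3  h5:0 — peak 11.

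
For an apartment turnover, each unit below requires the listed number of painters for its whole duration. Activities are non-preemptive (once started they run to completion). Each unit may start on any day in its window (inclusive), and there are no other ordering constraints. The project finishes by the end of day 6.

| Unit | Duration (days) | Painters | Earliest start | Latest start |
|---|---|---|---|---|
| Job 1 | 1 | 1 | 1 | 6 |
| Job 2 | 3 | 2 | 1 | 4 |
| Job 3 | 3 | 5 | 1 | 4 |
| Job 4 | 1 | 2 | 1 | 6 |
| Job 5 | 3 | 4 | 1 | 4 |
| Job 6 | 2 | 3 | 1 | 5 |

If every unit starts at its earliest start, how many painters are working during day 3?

11

At early start, day 3 has: Job 2, Job 3, Job 5.
Demand: 2 + 5 + 4 = 11.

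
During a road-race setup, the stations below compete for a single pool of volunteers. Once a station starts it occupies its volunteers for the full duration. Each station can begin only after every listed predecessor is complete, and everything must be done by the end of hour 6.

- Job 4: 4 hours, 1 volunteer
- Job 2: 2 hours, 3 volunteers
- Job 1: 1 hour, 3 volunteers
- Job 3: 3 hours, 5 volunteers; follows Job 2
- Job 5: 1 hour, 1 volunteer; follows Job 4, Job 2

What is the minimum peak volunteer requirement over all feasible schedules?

Early-start (Job 4@1, Job 2@1, Job 1@1, Job 3@3, Job 5@5) gives peak 7: h1:7  h2:4  h3:6  h4:6  h5:6  h6:0.
Shift Job 1→3, Job 3→4.
Schedule Job 4@1, Job 2@1, Job 1@3, Job 3@4, Job 5@5: h1:4  h2:4  h3:4  h4:6  h5:6  h6:5 — peak 6.

6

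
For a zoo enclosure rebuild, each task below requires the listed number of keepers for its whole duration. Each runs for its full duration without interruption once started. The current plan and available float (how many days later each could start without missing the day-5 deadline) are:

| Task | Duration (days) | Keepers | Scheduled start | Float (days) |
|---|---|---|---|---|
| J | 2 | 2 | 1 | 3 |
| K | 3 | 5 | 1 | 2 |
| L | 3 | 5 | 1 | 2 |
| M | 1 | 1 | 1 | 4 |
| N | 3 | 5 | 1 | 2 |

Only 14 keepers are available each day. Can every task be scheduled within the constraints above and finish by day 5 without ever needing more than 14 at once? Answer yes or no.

no

The minimum achievable peak is 15; 14 < 15, so no feasible schedule stays within the cap.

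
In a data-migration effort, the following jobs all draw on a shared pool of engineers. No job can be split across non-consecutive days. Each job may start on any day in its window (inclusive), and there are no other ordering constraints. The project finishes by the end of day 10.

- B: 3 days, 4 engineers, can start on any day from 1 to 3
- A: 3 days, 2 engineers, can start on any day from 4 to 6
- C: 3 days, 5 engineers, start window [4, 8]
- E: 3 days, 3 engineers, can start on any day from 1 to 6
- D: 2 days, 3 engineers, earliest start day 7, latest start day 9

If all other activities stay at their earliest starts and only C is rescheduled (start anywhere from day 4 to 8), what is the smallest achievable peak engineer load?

C@4: d1:7  d2:7  d3:7  d4:7  d5:7  d6:7  d7:3  d8:3  d9:0  d10:0 → peak 7
C@5: d1:7  d2:7  d3:7  d4:2  d5:7  d6:7  d7:8  d8:3  d9:0  d10:0 → peak 8
C@6: d1:7  d2:7  d3:7  d4:2  d5:2  d6:7  d7:8  d8:8  d9:0  d10:0 → peak 8
C@7: d1:7  d2:7  d3:7  d4:2  d5:2  d6:2  d7:8  d8:8  d9:5  d10:0 → peak 8
C@8: d1:7  d2:7  d3:7  d4:2  d5:2  d6:2  d7:3  d8:8  d9:5  d10:5 → peak 8
Best is C@4, peak 7.

7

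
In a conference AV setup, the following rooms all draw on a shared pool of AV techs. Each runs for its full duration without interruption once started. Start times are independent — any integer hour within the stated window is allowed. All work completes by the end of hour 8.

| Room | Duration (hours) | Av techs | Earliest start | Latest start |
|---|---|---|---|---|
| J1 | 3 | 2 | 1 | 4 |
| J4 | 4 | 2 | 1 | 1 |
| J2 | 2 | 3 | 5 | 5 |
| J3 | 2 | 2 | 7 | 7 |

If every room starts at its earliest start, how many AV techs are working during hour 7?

At early start, hour 7 has: J3.
Demand: 2 = 2.

2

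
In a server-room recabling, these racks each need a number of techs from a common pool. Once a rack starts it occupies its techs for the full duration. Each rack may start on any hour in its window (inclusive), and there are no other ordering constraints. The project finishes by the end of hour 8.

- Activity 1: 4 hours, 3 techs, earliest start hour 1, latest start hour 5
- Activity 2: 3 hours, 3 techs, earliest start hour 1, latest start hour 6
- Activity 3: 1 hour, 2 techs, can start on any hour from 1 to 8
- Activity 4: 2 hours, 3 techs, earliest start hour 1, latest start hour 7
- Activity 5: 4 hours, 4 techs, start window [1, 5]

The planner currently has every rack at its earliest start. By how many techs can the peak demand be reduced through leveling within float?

8

Early-start peak: h1:15  h2:13  h3:10  h4:7  h5:0  h6:0  h7:0  h8:0 ⇒ 15.
Leveled (Activity 1@1, Activity 2@1, Activity 3@4, Activity 4@5, Activity 5@5): h1:6  h2:6  h3:6  h4:5  h5:7  h6:7  h7:4  h8:4 ⇒ 7.
Reduction 15 − 7 = 8.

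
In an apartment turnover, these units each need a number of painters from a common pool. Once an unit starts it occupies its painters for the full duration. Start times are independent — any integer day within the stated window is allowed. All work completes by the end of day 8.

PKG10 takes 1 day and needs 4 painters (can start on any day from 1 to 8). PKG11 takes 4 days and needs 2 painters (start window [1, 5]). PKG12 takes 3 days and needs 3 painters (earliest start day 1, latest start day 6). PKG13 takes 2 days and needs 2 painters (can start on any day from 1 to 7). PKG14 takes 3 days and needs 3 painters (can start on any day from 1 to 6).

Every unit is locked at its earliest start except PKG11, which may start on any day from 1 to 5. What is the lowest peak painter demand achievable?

12

PKG11@1: d1:14  d2:10  d3:8  d4:2  d5:0  d6:0  d7:0  d8:0 → peak 14
PKG11@2: d1:12  d2:10  d3:8  d4:2  d5:2  d6:0  d7:0  d8:0 → peak 12
PKG11@3: d1:12  d2:8  d3:8  d4:2  d5:2  d6:2  d7:0  d8:0 → peak 12
PKG11@4: d1:12  d2:8  d3:6  d4:2  d5:2  d6:2  d7:2  d8:0 → peak 12
PKG11@5: d1:12  d2:8  d3:6  d4:0  d5:2  d6:2  d7:2  d8:2 → peak 12
Best is PKG11@2, peak 12.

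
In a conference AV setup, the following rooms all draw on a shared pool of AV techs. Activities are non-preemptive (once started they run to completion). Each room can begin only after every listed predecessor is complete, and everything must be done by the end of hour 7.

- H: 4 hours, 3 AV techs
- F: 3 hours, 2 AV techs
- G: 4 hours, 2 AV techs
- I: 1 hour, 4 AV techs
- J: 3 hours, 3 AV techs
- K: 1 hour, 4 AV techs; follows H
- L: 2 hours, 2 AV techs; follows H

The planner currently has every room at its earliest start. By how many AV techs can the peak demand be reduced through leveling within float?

7

Early-start peak: h1:14  h2:10  h3:10  h4:5  h5:6  h6:2  h7:0 ⇒ 14.
Leveled (H@1, F@2, G@2, I@1, J@5, K@7, L@5): h1:7  h2:7  h3:7  h4:7  h5:7  h6:5  h7:7 ⇒ 7.
Reduction 14 − 7 = 7.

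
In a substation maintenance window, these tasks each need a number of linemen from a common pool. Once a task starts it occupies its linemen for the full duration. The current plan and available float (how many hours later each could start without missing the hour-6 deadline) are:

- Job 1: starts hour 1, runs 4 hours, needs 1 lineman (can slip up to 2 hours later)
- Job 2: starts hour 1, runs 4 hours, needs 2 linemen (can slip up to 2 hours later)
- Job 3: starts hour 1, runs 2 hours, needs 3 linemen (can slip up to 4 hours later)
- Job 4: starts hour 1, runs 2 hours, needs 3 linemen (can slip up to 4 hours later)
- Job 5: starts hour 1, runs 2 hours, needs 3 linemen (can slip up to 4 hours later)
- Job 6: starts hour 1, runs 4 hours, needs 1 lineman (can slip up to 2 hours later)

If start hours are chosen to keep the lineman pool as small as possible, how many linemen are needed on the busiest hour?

7

Early-start (Job 1@1, Job 2@1, Job 3@1, Job 4@1, Job 5@1, Job 6@1) gives peak 13: h1:13  h2:13  h3:4  h4:4  h5:0  h6:0.
Shift Job 4→3, Job 5→5.
Schedule Job 1@1, Job 2@1, Job 3@1, Job 4@3, Job 5@5, Job 6@1: h1:7  h2:7  h3:7  h4:7  h5:3  h6:3 — peak 7.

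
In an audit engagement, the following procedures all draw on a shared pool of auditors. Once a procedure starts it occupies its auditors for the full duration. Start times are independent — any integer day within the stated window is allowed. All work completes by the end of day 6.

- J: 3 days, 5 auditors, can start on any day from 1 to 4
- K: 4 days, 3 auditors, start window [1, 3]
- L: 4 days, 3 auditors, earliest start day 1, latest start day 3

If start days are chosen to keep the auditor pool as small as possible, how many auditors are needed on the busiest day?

11

Schedule J@1, K@1, L@1: d1:11  d2:11  d3:11  d4:6  d5:0  d6:0 — peak 11.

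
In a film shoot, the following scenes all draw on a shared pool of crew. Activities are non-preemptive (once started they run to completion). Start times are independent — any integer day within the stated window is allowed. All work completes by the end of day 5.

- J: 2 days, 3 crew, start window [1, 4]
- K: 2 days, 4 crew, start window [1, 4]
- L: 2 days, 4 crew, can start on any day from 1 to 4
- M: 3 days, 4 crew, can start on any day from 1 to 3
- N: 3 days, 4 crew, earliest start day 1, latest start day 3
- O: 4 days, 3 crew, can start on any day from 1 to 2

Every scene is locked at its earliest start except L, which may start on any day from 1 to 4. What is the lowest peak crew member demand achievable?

18

L@1: d1:22  d2:22  d3:11  d4:3  d5:0 → peak 22
L@2: d1:18  d2:22  d3:15  d4:3  d5:0 → peak 22
L@3: d1:18  d2:18  d3:15  d4:7  d5:0 → peak 18
L@4: d1:18  d2:18  d3:11  d4:7  d5:4 → peak 18
Best is L@3, peak 18.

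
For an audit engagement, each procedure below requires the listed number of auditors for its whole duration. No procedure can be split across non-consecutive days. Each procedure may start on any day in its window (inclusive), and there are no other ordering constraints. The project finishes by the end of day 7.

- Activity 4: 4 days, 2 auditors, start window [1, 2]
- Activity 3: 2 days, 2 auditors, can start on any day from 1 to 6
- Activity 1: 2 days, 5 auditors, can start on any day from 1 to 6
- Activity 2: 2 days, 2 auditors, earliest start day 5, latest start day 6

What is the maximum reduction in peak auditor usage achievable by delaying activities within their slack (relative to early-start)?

Early-start peak: d1:9  d2:9  d3:2  d4:2  d5:2  d6:2  d7:0 ⇒ 9.
Leveled (Activity 4@1, Activity 3@1, Activity 1@3, Activity 2@5): d1:4  d2:4  d3:7  d4:7  d5:2  d6:2  d7:0 ⇒ 7.
Reduction 9 − 7 = 2.

2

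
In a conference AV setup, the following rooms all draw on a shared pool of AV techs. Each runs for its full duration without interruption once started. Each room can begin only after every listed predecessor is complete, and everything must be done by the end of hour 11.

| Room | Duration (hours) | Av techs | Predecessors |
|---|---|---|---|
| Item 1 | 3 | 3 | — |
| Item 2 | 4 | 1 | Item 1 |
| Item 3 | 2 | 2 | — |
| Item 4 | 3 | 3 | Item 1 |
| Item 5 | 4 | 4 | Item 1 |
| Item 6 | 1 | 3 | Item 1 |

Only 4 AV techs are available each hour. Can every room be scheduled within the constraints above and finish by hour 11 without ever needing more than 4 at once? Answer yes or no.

no

Total AV tech-hours = 45; over 11 hours the average is 45/11 > 4, so some hour must exceed 4.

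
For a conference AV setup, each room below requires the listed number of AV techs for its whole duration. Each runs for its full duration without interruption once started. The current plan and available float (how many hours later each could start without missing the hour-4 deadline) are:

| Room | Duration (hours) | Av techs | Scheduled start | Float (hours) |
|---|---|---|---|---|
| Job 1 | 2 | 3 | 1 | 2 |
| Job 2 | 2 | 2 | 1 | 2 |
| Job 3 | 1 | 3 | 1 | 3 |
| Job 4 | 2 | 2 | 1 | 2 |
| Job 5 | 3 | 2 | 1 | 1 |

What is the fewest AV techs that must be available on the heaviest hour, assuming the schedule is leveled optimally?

Early-start (Job 1@1, Job 2@1, Job 3@1, Job 4@1, Job 5@1) gives peak 12: h1:12  h2:9  h3:2  h4:0.
Shift Job 2→3, Job 4→3, Job 5→2.
Schedule Job 1@1, Job 2@3, Job 3@1, Job 4@3, Job 5@2: h1:6  h2:5  h3:6  h4:6 — peak 6.
Total AV tech-hours = 23 over 4 hours ⇒ peak ≥ ⌈23/4⌉ = 6, so 6 is optimal.

6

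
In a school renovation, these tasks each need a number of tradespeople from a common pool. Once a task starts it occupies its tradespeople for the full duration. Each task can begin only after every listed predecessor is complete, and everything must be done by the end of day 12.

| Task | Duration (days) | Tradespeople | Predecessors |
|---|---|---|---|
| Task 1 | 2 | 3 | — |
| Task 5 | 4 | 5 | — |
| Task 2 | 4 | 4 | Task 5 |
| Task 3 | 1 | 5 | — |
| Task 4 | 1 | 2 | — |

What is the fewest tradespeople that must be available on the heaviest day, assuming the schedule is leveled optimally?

Early-start (Task 1@1, Task 5@1, Task 2@5, Task 3@1, Task 4@1) gives peak 15: d1:15  d2:8  d3:5  d4:5  d5:4  d6:4  d7:4  d8:4  d9:0  d10:0  d11:0  d12:0.
Shift Task 5→3, Task 2→7, Task 3→11.
Schedule Task 1@1, Task 5@3, Task 2@7, Task 3@11, Task 4@1: d1:5  d2:3  d3:5  d4:5  d5:5  d6:5  d7:4  d8:4  d9:4  d10:4  d11:5  d12:0 — peak 5.
Total tradesperson-days = 49 over 12 days ⇒ peak ≥ ⌈49/12⌉ = 5, so 5 is optimal.

5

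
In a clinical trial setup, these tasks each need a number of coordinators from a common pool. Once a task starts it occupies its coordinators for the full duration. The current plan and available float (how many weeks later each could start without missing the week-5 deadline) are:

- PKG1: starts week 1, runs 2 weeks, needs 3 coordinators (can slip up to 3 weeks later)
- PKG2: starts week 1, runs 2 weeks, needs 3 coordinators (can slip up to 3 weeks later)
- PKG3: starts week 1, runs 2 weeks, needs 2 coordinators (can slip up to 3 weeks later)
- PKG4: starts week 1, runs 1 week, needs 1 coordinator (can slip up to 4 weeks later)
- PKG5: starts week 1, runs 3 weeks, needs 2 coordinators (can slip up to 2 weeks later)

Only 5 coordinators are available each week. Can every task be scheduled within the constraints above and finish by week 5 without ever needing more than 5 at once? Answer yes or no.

yes

Schedule PKG1@1, PKG2@3, PKG3@1, PKG4@5, PKG5@3: w1:5  w2:5  w3:5  w4:5  w5:3 — peak 5 ≤ 5.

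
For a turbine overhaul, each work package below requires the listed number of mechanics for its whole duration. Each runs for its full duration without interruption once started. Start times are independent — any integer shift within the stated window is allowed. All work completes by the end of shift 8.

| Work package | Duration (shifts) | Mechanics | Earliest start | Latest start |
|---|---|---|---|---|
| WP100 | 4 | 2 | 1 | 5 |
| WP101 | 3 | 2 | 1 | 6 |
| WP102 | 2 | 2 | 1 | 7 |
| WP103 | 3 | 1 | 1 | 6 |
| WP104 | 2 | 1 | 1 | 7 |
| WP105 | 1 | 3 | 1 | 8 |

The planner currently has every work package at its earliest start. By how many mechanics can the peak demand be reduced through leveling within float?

Early-start peak: s1:11  s2:8  s3:5  s4:2  s5:0  s6:0  s7:0  s8:0 ⇒ 11.
Leveled (WP100@1, WP101@1, WP102@4, WP103@5, WP104@5, WP105@7): s1:4  s2:4  s3:4  s4:4  s5:4  s6:2  s7:4  s8:0 ⇒ 4.
Reduction 11 − 4 = 7.

7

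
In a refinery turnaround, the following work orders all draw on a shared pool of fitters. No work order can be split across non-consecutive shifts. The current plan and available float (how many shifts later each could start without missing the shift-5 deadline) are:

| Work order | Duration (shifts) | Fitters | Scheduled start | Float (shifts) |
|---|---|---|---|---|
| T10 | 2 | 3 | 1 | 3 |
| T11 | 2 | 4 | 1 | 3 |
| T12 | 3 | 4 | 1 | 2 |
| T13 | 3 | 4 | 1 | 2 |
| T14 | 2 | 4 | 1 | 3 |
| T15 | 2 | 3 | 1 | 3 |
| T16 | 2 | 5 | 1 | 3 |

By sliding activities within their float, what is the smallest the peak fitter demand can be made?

14

Early-start (T10@1, T11@1, T12@1, T13@1, T14@1, T15@1, T16@1) gives peak 27: s1:27  s2:27  s3:8  s4:0  s5:0.
Shift T13→3, T14→3, T16→4.
Schedule T10@1, T11@1, T12@1, T13@3, T14@3, T15@1, T16@4: s1:14  s2:14  s3:12  s4:13  s5:9 — peak 14.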